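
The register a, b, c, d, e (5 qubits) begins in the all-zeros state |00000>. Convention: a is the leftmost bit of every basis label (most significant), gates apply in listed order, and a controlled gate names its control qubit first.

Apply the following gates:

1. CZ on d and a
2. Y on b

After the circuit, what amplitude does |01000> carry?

The final state's coefficient on |01000> equals I.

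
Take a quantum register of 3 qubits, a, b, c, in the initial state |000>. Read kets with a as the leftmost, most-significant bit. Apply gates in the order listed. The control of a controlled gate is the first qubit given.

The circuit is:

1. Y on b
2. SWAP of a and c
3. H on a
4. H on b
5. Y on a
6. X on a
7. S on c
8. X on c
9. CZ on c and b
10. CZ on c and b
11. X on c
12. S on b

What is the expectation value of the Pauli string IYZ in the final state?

The observable IYZ averages to -1. Key observation: the block from step 8 through step 11 cancels to the identity and can be dropped.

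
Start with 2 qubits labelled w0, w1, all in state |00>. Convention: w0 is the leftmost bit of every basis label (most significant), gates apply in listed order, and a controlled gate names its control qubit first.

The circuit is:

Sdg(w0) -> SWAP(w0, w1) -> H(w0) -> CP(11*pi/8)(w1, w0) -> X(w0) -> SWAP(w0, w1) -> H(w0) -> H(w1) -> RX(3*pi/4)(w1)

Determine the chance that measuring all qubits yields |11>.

The probability of measuring |11> is sqrt(2)/8 + 1/4.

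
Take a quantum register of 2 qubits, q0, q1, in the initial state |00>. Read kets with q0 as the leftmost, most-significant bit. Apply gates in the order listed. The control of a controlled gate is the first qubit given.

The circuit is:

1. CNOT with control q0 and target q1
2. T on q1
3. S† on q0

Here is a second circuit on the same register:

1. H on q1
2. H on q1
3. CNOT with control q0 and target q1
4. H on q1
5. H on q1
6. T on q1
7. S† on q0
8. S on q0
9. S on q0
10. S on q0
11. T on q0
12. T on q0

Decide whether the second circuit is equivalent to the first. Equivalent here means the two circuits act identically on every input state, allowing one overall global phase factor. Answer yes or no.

Yes, they are equivalent — the unitaries differ by at most a global phase.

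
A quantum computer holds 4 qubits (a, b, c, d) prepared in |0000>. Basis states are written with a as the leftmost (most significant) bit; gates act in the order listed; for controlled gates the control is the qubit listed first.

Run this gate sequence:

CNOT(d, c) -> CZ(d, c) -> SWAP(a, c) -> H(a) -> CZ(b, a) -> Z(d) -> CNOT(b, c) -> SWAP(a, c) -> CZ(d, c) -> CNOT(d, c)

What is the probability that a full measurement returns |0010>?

Outcome |0010> occurs with probability 1/2.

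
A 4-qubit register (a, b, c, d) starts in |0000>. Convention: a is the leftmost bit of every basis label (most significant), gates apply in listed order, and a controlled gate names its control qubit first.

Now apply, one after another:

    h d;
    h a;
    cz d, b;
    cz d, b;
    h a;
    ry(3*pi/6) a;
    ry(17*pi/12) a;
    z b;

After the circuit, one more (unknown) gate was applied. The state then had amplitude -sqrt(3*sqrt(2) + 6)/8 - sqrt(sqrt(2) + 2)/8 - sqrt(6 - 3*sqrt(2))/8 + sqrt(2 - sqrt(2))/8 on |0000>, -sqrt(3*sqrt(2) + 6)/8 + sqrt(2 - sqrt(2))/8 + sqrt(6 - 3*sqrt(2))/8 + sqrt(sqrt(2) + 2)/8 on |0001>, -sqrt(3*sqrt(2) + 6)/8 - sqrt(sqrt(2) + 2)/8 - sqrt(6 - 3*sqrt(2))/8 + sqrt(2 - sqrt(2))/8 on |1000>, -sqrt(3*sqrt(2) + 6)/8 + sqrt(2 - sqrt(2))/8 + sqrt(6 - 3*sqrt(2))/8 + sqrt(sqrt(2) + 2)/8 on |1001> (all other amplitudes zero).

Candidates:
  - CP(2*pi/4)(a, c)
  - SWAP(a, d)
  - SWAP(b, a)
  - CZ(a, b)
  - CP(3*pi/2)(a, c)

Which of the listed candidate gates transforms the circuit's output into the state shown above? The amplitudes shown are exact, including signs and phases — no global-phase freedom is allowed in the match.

The applied gate was SWAP(a, d).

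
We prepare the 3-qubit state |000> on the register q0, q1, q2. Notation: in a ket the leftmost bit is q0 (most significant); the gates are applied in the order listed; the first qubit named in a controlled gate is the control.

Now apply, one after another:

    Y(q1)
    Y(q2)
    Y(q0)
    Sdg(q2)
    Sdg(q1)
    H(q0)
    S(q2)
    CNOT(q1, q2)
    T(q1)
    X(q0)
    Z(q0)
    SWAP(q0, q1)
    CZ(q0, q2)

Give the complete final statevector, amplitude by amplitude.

After the circuit, the state carries amplitude sqrt(2)*exp(I*pi/4)/2 on |100>, sqrt(2)*exp(I*pi/4)/2 on |110>, and 0 on every other basis state.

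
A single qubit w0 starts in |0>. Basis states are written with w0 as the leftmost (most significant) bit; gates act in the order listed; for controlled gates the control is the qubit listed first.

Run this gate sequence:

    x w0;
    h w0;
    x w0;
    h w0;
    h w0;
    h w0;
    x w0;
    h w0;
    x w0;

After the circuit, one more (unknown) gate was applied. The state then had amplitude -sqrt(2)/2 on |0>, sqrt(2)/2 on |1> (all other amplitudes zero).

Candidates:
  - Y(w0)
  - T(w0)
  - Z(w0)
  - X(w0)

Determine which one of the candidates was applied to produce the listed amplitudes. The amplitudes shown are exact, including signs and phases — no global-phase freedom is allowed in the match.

The unique candidate consistent with the amplitudes is Z(w0).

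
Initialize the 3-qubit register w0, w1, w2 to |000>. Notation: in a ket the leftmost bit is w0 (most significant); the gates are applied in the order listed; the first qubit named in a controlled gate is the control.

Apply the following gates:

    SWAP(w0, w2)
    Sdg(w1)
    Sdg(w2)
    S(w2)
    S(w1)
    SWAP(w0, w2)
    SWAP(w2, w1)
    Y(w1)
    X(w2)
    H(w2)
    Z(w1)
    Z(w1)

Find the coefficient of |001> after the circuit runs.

The amplitude on |001> is 0.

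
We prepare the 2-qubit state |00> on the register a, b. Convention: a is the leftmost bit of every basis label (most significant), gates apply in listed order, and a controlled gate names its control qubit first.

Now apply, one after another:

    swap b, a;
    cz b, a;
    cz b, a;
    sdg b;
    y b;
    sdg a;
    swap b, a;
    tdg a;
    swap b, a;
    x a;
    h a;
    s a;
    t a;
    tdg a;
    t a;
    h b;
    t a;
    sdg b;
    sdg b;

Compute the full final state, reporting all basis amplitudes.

The final amplitudes are exp(I*pi/4)/2 on |00>, exp(I*pi/4)/2 on |01>, exp(I*pi/4)/2 on |10>, exp(I*pi/4)/2 on |11>. Key observation: steps 2-3 multiply out to the identity, so the circuit reduces to the remaining gates.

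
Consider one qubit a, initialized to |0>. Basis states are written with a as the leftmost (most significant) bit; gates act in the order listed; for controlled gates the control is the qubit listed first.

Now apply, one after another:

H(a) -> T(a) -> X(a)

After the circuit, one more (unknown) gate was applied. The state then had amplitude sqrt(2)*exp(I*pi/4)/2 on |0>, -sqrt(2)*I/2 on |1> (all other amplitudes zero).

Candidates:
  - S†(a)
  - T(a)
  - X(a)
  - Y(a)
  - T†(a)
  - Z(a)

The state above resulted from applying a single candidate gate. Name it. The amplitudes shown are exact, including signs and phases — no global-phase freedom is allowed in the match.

The unique candidate consistent with the amplitudes is S†(a).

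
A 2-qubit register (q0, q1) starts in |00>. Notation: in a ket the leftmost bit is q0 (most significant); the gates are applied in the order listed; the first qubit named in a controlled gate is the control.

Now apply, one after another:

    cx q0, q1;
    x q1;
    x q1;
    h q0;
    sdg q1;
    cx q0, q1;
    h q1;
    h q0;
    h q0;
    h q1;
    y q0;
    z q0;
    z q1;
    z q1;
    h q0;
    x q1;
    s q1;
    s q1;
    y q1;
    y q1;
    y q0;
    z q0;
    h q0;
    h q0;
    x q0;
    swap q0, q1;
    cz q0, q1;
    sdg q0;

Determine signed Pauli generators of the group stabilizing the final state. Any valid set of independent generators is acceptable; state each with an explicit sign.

One valid set of independent stabilizer generators is +YI, +IX (any independent generating set of the same group is equally correct). Key observation: the block from step 23 through step 24 cancels to the identity and can be dropped.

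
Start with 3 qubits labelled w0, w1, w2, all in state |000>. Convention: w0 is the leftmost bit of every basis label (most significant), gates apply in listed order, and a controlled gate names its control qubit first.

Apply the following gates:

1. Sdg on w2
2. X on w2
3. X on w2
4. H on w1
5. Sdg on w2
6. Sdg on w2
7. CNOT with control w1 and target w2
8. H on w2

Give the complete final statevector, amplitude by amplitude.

After the circuit, the state carries amplitude 1/2 on |000>, 1/2 on |001>, 1/2 on |010>, -1/2 on |011>, 0 on |100>, 0 on |101>, 0 on |110>, 0 on |111>.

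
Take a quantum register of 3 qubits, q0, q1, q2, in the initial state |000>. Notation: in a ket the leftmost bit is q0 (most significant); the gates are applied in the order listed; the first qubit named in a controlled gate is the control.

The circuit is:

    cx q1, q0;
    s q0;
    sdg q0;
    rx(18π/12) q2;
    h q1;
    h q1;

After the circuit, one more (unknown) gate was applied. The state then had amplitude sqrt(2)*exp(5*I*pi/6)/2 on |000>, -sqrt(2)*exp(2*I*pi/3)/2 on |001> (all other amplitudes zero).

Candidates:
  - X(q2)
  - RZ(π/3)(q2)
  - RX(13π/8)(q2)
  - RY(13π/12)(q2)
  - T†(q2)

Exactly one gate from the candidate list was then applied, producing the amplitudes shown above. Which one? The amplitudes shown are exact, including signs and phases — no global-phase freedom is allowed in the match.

The unique candidate consistent with the amplitudes is RZ(π/3)(q2). Key observation: the block from step 2 through step 3 cancels to the identity and can be dropped.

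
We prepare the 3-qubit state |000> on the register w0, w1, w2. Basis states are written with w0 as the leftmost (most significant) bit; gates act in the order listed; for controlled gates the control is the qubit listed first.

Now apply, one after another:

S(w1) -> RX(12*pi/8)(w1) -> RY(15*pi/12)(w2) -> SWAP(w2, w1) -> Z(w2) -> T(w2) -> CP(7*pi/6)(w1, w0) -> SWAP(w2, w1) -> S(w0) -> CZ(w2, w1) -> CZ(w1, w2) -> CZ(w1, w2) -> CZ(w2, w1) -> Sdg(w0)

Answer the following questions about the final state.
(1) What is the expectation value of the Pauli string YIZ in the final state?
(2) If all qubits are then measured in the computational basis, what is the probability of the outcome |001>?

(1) In the final state, YIZ has expectation 0. Key observation: steps 9-14 multiply out to the identity, so the circuit reduces to the remaining gates.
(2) A full measurement returns |001> with probability sqrt(2)/8 + 1/4.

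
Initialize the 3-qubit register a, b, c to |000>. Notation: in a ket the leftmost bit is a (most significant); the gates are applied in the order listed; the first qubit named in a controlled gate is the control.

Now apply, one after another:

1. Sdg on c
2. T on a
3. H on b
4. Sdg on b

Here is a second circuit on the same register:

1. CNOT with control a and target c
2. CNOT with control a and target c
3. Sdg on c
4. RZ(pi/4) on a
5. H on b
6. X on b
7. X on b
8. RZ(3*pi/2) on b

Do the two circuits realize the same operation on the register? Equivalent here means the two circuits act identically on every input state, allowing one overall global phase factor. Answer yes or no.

Yes, they are equivalent — the unitaries differ by at most a global phase.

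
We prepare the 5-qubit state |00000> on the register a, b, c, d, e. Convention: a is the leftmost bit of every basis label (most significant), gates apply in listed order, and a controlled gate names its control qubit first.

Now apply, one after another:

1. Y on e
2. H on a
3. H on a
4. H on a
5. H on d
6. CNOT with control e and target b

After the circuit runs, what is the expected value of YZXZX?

The expectation value of YZXZX is 0.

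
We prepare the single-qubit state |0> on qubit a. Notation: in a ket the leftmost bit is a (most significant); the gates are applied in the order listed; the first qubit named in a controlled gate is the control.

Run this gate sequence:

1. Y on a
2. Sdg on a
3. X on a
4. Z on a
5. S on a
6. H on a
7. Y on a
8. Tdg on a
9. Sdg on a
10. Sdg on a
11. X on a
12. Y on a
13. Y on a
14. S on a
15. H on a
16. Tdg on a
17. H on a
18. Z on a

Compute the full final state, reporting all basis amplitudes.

The resulting statevector has amplitude -1/2 on |0>, sqrt(2)*(-2 + sqrt(2)*I)/4 on |1>.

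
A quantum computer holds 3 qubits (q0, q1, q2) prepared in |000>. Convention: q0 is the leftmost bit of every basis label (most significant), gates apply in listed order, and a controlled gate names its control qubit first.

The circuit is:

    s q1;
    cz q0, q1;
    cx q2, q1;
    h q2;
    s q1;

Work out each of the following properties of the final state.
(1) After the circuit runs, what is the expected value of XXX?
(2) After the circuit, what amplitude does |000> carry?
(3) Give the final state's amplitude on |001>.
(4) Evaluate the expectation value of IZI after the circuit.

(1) The observable XXX averages to 0.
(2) The amplitude on |000> is sqrt(2)/2.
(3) The final state's coefficient on |001> equals sqrt(2)/2.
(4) In the final state, IZI has expectation 1.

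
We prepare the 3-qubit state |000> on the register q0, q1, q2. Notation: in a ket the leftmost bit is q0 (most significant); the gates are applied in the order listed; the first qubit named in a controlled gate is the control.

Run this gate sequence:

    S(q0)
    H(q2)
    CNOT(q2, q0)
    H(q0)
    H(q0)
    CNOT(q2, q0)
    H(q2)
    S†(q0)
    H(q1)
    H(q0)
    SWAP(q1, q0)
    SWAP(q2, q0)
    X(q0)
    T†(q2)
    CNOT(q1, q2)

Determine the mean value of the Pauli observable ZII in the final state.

In the final state, ZII has expectation -1. Key observation: the block from step 1 through step 8 cancels to the identity and can be dropped.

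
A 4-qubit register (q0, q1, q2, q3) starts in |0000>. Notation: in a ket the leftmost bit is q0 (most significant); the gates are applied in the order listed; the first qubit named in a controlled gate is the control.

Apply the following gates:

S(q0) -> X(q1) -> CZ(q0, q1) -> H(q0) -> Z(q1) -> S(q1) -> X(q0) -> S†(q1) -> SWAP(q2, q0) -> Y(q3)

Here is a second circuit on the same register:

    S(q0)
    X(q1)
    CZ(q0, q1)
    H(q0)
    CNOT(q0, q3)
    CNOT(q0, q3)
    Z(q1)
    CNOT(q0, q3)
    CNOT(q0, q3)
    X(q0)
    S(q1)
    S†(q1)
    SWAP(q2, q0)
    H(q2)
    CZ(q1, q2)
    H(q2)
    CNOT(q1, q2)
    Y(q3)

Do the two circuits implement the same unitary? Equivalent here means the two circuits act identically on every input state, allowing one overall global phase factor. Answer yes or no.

Yes: on every input state the two circuits agree up to one overall phase factor.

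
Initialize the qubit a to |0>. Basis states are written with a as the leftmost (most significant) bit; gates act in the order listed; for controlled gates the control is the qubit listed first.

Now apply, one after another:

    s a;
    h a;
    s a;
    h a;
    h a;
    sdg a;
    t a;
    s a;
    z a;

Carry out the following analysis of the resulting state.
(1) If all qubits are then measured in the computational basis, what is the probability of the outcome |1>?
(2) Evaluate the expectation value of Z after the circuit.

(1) The probability of measuring |1> is 1/2.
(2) The observable Z averages to 0.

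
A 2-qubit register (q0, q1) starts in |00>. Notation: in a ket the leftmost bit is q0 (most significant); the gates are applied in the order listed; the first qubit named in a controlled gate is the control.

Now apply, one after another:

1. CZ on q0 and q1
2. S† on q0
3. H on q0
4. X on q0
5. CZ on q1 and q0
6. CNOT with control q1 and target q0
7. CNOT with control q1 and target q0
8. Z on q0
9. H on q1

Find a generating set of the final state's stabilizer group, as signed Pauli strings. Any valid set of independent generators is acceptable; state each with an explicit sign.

The stabilizer group can be generated by -XI, +IX, among other valid generating sets.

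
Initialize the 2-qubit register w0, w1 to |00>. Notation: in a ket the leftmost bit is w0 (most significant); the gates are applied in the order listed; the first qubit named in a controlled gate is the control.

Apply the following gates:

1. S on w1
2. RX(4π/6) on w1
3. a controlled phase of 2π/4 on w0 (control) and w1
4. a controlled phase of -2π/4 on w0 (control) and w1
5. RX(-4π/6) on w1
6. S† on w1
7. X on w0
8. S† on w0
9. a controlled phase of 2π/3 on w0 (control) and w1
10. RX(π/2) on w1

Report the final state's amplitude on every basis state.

The resulting statevector has amplitude 0 on |00>, 0 on |01>, -sqrt(2)*I/2 on |10>, -sqrt(2)/2 on |11>. Key observation: gates 1-6 undo each other exactly, leaving only the rest of the circuit to track.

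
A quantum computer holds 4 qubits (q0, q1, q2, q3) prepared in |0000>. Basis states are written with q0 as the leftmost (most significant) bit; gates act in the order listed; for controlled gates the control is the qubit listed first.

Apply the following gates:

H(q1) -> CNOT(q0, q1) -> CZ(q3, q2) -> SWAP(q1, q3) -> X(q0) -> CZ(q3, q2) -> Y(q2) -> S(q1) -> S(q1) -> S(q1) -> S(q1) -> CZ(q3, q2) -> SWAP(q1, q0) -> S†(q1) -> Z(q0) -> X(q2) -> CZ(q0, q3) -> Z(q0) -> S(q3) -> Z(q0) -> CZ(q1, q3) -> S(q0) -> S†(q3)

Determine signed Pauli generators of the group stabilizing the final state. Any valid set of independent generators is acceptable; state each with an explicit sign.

One valid set of independent stabilizer generators is +IIIX, +ZIII, -IZII, +IIZI (any independent generating set of the same group is equally correct). Key observation: gates 8-11 undo each other exactly, leaving only the rest of the circuit to track.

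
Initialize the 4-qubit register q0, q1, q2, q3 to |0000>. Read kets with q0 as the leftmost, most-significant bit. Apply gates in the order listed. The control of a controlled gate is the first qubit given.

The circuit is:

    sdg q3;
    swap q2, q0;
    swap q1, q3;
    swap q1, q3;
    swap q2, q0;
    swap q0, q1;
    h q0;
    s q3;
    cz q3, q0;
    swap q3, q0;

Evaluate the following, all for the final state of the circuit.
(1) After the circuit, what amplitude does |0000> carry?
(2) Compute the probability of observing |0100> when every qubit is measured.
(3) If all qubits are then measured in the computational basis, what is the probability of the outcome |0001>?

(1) The amplitude on |0000> is sqrt(2)/2. Key observation: steps 2-5 multiply out to the identity, so the circuit reduces to the remaining gates.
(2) The probability of measuring |0100> is 0.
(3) A full measurement returns |0001> with probability 1/2.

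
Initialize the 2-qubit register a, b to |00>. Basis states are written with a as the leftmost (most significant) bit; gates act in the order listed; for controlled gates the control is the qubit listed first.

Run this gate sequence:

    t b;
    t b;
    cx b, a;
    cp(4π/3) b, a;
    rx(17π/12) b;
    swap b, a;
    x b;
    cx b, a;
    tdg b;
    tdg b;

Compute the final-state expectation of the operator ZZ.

The observable ZZ averages to -sqrt(6)/4 + sqrt(2)/4.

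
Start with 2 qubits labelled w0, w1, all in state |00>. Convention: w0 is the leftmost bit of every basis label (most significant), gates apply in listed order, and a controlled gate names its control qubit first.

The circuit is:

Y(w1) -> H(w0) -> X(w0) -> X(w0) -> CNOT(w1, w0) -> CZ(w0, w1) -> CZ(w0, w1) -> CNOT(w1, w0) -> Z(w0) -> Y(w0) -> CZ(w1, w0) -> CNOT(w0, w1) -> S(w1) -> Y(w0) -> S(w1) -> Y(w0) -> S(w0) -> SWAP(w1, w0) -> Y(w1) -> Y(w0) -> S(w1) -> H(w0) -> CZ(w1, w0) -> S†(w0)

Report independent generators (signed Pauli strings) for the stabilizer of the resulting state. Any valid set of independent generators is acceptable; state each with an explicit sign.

The stabilizer group can be generated by +YI, +IX, among other valid generating sets. Key observation: steps 5-8 multiply out to the identity, so the circuit reduces to the remaining gates.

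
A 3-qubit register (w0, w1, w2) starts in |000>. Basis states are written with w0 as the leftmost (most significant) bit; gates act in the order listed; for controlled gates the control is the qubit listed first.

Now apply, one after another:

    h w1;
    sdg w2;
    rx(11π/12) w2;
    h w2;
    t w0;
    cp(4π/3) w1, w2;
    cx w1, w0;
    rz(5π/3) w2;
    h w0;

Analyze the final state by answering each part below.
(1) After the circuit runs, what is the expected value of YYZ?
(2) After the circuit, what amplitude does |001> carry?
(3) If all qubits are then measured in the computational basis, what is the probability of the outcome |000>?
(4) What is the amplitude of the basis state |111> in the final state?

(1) The observable YYZ averages to 3/4.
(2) The final state's coefficient on |001> equals -sqrt(6*sqrt(2) + 12)*exp(I*pi/3)/16 - sqrt(4 - 2*sqrt(2))*exp(I*pi/3)/16 - sqrt(12 - 6*sqrt(2))*exp(5*I*pi/6)/16 + sqrt(2*sqrt(2) + 4)*exp(5*I*pi/6)/16.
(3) Outcome |000> occurs with probability 1/8.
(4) The amplitude on |111> is -sqrt(6*sqrt(2) + 12)*exp(2*I*pi/3)/16 - sqrt(2*sqrt(2) + 4)*exp(I*pi/6)/16 - sqrt(4 - 2*sqrt(2))*exp(2*I*pi/3)/16 + sqrt(12 - 6*sqrt(2))*exp(I*pi/6)/16.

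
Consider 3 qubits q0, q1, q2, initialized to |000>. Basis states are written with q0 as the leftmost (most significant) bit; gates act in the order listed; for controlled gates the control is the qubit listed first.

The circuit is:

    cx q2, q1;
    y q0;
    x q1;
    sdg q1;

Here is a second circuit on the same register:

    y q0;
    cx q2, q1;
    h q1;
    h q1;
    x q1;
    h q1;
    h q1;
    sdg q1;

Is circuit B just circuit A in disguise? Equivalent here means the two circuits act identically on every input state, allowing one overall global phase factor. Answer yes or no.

Yes — the two circuits implement the same unitary up to a global phase.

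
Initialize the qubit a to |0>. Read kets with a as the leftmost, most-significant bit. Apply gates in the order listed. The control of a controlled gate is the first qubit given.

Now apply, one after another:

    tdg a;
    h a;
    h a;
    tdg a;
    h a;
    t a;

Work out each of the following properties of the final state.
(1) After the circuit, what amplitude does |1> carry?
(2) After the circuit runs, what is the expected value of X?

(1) |1> carries amplitude sqrt(2)*exp(I*pi/4)/2 in the final state.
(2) The observable X averages to sqrt(2)/2.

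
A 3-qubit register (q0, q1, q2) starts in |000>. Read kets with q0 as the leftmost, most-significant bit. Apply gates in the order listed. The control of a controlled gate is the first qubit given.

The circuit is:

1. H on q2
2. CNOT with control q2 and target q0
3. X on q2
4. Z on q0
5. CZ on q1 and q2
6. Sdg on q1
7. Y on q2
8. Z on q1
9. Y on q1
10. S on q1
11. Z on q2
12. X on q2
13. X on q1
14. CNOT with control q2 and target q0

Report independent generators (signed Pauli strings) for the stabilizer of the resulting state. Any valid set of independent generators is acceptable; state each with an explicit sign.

One valid set of independent stabilizer generators is -IIX, -ZII, +IZI (any independent generating set of the same group is equally correct).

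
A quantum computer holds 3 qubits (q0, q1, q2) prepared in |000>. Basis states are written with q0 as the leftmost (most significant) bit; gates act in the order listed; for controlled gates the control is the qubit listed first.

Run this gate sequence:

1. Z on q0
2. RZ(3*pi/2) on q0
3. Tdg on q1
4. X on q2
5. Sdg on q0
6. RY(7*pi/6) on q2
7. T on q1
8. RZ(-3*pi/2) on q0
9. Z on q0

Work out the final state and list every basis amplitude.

The final amplitudes are -sqrt(6)/4 - sqrt(2)/4 on |000>, -sqrt(6)/4 + sqrt(2)/4 on |001>, and 0 on every other basis state.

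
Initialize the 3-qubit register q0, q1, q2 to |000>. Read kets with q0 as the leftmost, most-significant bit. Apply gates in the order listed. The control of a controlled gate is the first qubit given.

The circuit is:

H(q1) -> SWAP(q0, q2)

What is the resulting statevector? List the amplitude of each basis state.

After the circuit, the state carries amplitude sqrt(2)/2 on |000>, sqrt(2)/2 on |010>, and 0 on every other basis state.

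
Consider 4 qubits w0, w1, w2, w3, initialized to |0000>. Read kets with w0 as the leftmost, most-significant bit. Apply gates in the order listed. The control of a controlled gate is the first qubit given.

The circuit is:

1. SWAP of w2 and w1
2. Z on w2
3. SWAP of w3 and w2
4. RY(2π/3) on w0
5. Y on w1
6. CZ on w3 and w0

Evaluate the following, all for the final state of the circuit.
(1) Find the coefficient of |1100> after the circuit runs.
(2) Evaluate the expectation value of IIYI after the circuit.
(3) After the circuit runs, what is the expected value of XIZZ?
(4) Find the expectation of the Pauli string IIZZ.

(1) The amplitude on |1100> is sqrt(3)*I/2.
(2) The expectation value of IIYI is 0.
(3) The observable XIZZ averages to sqrt(3)/2.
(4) The observable IIZZ averages to 1.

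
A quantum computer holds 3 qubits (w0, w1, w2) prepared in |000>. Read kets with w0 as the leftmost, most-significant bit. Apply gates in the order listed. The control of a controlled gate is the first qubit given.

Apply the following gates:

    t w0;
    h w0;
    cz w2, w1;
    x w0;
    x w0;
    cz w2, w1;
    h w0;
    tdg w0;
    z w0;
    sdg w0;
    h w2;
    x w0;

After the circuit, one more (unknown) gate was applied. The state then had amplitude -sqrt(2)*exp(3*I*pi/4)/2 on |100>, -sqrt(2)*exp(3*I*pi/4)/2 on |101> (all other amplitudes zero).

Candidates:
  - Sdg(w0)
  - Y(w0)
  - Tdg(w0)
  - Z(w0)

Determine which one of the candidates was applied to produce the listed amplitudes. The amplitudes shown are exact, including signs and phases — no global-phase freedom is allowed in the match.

The unique candidate consistent with the amplitudes is Tdg(w0). Key observation: steps 1-8 multiply out to the identity, so the circuit reduces to the remaining gates.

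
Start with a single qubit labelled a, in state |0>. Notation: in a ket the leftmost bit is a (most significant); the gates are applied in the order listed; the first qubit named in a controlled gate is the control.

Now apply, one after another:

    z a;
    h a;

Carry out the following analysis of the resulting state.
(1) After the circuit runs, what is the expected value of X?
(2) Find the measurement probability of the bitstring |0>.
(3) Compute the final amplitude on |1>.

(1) In the final state, X has expectation 1.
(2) The probability of measuring |0> is 1/2.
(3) The final state's coefficient on |1> equals sqrt(2)/2.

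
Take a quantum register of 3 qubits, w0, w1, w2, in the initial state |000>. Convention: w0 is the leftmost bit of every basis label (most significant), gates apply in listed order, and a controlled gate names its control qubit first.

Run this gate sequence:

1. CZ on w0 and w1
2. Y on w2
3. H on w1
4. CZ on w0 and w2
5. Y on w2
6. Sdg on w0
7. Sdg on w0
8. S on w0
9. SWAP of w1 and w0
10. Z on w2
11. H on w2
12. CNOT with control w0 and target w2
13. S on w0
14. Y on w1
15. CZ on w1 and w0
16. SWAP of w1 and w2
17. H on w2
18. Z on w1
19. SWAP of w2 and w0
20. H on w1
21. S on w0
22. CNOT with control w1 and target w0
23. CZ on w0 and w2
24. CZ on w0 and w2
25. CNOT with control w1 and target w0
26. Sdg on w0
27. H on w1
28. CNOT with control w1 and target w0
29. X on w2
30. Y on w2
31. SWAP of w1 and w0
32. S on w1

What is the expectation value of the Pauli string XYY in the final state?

In the final state, XYY has expectation -1. Key observation: gates 20-27 undo each other exactly, leaving only the rest of the circuit to track.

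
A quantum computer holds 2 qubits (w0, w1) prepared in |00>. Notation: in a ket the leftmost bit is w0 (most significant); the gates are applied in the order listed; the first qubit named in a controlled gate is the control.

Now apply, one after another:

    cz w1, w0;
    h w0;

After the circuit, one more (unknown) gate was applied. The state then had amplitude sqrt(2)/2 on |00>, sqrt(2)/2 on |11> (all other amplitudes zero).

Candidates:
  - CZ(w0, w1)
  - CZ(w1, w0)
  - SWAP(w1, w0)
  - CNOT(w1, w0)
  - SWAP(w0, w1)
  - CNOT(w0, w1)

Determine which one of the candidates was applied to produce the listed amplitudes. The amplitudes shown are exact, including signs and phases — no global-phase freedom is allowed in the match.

The applied gate was CNOT(w0, w1).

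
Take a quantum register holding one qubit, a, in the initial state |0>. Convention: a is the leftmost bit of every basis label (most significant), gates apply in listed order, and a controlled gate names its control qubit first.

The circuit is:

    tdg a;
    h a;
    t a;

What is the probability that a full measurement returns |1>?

The probability of measuring |1> is 1/2.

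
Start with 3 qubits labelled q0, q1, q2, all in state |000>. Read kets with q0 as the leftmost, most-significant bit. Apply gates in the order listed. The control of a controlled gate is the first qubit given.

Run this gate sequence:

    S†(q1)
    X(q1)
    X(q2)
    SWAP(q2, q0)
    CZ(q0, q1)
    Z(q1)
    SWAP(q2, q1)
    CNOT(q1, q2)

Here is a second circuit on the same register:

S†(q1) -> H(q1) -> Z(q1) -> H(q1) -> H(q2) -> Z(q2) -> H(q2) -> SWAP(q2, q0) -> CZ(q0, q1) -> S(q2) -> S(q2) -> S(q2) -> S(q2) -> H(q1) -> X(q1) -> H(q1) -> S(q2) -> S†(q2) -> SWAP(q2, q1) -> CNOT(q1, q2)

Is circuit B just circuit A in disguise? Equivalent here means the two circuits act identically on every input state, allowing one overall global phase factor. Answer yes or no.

Yes, they are equivalent — the unitaries differ by at most a global phase.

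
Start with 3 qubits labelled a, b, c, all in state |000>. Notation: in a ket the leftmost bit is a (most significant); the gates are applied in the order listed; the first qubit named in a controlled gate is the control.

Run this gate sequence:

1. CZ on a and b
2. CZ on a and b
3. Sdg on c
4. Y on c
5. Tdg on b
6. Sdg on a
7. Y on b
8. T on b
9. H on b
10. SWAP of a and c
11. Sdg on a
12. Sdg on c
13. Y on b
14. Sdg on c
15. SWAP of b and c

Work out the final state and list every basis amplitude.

The resulting statevector has amplitude -sqrt(2)*exp(I*pi/4)/2 on |100>, -sqrt(2)*exp(I*pi/4)/2 on |101>, and 0 on every other basis state. Key observation: gates 1-2 undo each other exactly, leaving only the rest of the circuit to track.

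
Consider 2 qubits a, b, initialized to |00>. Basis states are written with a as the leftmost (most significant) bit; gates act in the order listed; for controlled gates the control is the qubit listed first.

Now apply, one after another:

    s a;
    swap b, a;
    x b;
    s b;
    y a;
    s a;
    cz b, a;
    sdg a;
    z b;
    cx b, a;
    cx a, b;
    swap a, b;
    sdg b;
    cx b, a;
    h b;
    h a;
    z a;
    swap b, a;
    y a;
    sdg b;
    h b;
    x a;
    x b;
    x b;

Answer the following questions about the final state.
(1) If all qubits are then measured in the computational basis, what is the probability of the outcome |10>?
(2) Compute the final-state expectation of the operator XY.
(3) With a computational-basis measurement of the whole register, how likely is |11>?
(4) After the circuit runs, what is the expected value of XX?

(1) The probability of measuring |10> is 1/4.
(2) In the final state, XY has expectation -1.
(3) Outcome |11> occurs with probability 1/4.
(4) The observable XX averages to 0.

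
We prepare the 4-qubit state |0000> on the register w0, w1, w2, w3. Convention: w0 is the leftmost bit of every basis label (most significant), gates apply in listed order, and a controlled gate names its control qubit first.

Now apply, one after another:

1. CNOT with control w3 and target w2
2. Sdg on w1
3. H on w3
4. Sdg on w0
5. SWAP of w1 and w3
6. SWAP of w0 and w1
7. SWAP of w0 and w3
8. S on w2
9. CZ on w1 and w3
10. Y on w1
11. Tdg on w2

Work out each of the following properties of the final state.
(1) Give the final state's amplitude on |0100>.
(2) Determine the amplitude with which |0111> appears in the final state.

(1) |0100> carries amplitude sqrt(2)*I/2 in the final state.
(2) The amplitude on |0111> is 0.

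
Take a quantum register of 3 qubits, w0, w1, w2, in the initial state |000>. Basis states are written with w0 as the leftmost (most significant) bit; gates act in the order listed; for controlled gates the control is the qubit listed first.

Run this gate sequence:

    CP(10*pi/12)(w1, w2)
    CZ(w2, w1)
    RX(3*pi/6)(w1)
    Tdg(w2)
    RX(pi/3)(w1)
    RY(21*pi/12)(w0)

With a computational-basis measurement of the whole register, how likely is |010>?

Outcome |010> occurs with probability sqrt(6)/16 + sqrt(2)/8 + sqrt(3)/8 + 1/4.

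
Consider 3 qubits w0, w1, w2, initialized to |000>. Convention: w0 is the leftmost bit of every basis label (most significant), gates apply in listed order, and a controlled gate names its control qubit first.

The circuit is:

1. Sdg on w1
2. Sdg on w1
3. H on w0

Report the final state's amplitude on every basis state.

After the circuit, the state carries amplitude sqrt(2)/2 on |000>, sqrt(2)/2 on |100>, and 0 on every other basis state.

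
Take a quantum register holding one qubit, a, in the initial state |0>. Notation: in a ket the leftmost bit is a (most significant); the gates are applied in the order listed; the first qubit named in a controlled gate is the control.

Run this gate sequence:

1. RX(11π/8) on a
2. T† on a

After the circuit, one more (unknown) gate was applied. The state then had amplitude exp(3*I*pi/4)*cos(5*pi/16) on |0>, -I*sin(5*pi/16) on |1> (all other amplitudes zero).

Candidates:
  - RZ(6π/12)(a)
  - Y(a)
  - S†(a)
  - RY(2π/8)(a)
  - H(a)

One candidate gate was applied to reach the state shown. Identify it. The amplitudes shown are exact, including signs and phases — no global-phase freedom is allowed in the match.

The unique candidate consistent with the amplitudes is RZ(6π/12)(a).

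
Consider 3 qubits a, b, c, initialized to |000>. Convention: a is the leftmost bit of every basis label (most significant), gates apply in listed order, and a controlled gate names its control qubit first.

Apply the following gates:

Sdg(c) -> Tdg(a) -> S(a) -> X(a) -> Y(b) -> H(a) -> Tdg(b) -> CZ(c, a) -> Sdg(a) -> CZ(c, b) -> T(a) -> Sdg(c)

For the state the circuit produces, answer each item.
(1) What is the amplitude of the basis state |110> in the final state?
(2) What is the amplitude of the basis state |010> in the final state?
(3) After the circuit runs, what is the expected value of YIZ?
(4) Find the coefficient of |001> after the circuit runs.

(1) |110> carries amplitude -sqrt(2)/2 in the final state.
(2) The amplitude on |010> is sqrt(2)*exp(I*pi/4)/2.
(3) The observable YIZ averages to sqrt(2)/2.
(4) The final state's coefficient on |001> equals 0.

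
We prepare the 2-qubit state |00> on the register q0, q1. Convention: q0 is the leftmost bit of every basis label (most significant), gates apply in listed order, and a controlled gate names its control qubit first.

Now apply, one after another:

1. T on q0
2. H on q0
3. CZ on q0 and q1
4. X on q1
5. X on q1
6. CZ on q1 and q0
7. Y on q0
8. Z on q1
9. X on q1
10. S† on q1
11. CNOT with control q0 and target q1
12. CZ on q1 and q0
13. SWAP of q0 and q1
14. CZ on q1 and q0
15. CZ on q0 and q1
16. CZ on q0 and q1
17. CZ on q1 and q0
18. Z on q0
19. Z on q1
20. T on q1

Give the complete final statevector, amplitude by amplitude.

The final amplitudes are 0 on |00>, -sqrt(2)*exp(I*pi/4)/2 on |01>, sqrt(2)/2 on |10>, 0 on |11>. Key observation: steps 14-17 multiply out to the identity, so the circuit reduces to the remaining gates.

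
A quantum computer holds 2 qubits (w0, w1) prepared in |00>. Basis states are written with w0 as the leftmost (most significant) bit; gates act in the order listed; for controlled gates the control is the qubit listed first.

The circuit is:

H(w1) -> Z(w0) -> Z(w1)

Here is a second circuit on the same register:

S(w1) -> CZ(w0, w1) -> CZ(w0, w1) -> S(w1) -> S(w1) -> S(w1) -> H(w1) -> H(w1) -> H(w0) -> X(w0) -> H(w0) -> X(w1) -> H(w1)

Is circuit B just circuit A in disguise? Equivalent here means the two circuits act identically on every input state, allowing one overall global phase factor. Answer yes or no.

Yes: on every input state the two circuits agree up to one overall phase factor.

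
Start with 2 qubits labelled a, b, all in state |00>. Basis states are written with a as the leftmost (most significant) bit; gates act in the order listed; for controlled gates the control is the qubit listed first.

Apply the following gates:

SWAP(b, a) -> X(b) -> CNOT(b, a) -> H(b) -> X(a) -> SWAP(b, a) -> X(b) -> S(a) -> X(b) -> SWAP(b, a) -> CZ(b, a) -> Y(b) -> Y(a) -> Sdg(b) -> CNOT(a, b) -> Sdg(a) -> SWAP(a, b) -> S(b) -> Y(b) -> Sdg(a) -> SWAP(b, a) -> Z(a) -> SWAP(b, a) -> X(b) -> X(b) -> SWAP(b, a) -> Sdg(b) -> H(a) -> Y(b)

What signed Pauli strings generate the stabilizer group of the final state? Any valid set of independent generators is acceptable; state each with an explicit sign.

One valid set of independent stabilizer generators is +XI, -IX (any independent generating set of the same group is equally correct). Key observation: the block from step 23 through step 26 cancels to the identity and can be dropped.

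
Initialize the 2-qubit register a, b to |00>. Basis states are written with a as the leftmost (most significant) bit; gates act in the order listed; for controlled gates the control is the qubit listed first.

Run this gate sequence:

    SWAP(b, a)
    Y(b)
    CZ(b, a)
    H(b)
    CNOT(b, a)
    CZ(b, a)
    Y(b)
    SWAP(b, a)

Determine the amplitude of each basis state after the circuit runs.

The resulting statevector has amplitude 0 on |00>, sqrt(2)/2 on |01>, -sqrt(2)/2 on |10>, 0 on |11>.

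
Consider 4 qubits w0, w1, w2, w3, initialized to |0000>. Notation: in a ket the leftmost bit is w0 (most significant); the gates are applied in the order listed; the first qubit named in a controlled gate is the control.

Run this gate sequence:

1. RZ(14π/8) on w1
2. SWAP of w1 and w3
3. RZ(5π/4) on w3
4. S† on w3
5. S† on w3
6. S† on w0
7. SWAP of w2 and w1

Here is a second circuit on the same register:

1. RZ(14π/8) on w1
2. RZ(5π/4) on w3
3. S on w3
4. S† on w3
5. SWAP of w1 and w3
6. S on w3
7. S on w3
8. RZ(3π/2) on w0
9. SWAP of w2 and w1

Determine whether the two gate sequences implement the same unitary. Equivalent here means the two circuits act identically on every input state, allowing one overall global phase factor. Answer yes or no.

No, they are not equivalent — no single phase factor reconciles the two unitaries.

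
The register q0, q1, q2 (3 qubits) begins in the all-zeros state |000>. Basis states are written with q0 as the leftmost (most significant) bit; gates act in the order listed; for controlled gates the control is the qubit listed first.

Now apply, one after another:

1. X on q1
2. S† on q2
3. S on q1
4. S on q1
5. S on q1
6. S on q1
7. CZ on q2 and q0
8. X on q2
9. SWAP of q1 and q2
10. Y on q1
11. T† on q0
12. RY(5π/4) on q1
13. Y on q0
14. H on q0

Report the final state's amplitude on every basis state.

The final amplitudes are 0 on |000>, -sqrt(4 - 2*sqrt(2))/4 on |001>, 0 on |010>, sqrt(2*sqrt(2) + 4)/4 on |011>, 0 on |100>, sqrt(4 - 2*sqrt(2))/4 on |101>, 0 on |110>, -sqrt(2*sqrt(2) + 4)/4 on |111>.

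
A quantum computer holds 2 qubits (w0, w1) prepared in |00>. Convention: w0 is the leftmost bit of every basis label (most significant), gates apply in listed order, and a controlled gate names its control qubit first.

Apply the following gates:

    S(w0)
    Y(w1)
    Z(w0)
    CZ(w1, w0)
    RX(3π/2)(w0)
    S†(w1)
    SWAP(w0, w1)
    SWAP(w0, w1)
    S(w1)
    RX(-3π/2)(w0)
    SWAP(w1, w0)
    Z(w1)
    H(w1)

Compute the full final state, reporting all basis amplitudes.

After the circuit, the state carries amplitude 0 on |00>, 0 on |01>, sqrt(2)*I/2 on |10>, sqrt(2)*I/2 on |11>. Key observation: the block from step 5 through step 10 cancels to the identity and can be dropped.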